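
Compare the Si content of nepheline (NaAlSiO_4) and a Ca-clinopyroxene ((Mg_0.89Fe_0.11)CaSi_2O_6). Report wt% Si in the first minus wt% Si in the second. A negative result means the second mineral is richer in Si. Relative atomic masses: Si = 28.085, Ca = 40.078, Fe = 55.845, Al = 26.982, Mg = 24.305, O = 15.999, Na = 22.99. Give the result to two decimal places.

-5.76 percentage points

M(NaAlSiO_4) = 142.053 g/mol, so wt% Si = 28.085/142.053 × 100 = 19.77%.
M((Mg_0.89Fe_0.11)CaSi_2O_6) = 220.016 g/mol, so wt% Si = 56.170/220.016 × 100 = 25.53%.
19.77 − 25.53 = -5.76 pp.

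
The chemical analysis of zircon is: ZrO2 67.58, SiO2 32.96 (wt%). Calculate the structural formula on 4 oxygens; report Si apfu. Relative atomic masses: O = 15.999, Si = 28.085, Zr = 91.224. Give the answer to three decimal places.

ZrO2: 67.58/123.222 = 0.54844 mol → 0.54844 mol Zr, 1.09688 mol O.
SiO2: 32.96/60.083 = 0.54857 mol → 0.54857 mol Si, 1.09714 mol O.
Total oxygen = 2.19402 mol. Normalization factor = 4/2.19402 = 1.82314.
Si per 4 O = 0.54857 × 1.82314 = 1.000.

1.000 Si apfu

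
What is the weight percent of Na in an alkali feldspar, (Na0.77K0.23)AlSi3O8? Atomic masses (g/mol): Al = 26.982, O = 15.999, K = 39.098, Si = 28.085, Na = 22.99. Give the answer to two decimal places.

6.66 mass %

Formula mass = 0.77×22.99 + 0.23×39.098 + 1×26.982 + 3×28.085 + 8×15.999 = 265.924 g/mol, of which 17.702 g is Na.
So Na makes up 17.702/265.924 = 0.0666 of the mass, i.e. 6.66%.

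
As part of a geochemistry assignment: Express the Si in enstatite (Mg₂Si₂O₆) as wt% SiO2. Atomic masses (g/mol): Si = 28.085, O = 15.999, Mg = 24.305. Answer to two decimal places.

59.85 wt%

M(Mg₂Si₂O₆) = 200.774 g/mol; M(SiO2) = 60.083 g/mol.
Moles SiO2 per formula unit = 2 Si ÷ 1 = 2.0000.
SiO2 fraction = (2.0000 × 60.083) / 200.774 = 120.166/200.774 = 0.5985.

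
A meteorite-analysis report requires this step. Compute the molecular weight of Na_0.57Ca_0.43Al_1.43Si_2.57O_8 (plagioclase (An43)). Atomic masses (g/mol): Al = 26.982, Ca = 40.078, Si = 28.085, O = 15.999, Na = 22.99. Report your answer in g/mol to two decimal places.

269.09 g/mol

The formula mass is the sum 0.57·22.99 + 0.43·40.078 + 1.43·26.982 + 2.57·28.085 + 8·15.999.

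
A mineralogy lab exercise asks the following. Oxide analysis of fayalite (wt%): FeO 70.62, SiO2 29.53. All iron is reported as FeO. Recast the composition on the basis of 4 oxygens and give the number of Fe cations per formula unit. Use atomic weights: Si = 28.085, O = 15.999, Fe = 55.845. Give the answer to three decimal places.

2.000 Fe apfu

FeO: 70.62/71.844 = 0.98296 mol → 0.98296 mol Fe, 0.98296 mol O.
SiO2: 29.53/60.083 = 0.49149 mol → 0.49149 mol Si, 0.98298 mol O.
Total oxygen = 1.96594 mol. Normalization factor = 4/1.96594 = 2.03465.
Fe per 4 O = 0.98296 × 2.03465 = 2.000.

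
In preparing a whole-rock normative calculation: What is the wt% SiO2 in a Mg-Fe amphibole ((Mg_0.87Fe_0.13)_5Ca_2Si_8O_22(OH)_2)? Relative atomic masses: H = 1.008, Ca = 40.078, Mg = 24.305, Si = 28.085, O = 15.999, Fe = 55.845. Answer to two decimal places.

57.71 wt%

M((Mg_0.87Fe_0.13)_5Ca_2Si_8O_22(OH)_2) = 832.854 g/mol; M(SiO2) = 60.083 g/mol.
Moles SiO2 per formula unit = 8 Si ÷ 1 = 8.0000.
SiO2 fraction = (8.0000 × 60.083) / 832.854 = 480.664/832.854 = 0.5771.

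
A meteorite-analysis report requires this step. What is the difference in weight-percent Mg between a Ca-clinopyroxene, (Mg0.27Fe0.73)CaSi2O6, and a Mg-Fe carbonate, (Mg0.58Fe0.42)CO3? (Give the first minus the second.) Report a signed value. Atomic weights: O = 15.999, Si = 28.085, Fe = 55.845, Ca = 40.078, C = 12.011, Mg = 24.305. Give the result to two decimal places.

M((Mg0.27Fe0.73)CaSi2O6) = 239.571 g/mol, so wt% Mg = 6.562/239.571 × 100 = 2.74%.
M((Mg0.58Fe0.42)CO3) = 97.560 g/mol, so wt% Mg = 14.097/97.560 × 100 = 14.45%.
2.74 − 14.45 = -11.71 pp.

-11.71 percentage points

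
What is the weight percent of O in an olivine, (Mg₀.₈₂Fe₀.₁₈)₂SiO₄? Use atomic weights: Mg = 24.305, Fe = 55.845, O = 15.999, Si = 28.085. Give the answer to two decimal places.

M((Mg₀.₈₂Fe₀.₁₈)₂SiO₄) = 152.045 g/mol.
O contributes 4 × 15.999 = 63.996 g per mole.
63.996/152.045 = 0.4209 → 42.09%.

42.09 weight percent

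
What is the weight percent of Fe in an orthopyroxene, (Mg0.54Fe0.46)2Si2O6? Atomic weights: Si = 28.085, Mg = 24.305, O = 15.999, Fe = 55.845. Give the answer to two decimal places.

22.36 mass %

M((Mg0.54Fe0.46)2Si2O6) = 229.791 g/mol.
Fe contributes 0.92 × 55.845 = 51.377 g per mole.
51.377/229.791 = 0.2236 → 22.36%.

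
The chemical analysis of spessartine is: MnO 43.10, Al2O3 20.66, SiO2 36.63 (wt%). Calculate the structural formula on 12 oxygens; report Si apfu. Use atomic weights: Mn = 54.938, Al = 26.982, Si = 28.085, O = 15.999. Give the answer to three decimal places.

3.005 Si apfu

MnO: 43.10/70.937 = 0.60758 mol → 0.60758 mol Mn, 0.60758 mol O.
Al2O3: 20.66/101.961 = 0.20263 mol → 0.40526 mol Al, 0.60789 mol O.
SiO2: 36.63/60.083 = 0.60966 mol → 0.60966 mol Si, 1.21932 mol O.
Total oxygen = 2.43479 mol. Normalization factor = 12/2.43479 = 4.92856.
Si per 12 O = 0.60966 × 4.92856 = 3.005.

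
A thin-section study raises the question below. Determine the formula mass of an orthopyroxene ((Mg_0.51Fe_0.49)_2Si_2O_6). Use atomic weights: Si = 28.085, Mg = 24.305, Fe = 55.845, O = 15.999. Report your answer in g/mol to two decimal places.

M = 1.02·24.305 + 0.98·55.845 + 2·28.085 + 6·15.999

231.68 g/mol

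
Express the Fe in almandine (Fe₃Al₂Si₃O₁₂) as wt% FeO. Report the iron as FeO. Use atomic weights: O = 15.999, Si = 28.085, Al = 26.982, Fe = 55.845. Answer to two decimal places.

43.30 wt%

Formula mass = 497.742 g/mol.
3 Fe → 3.0000 mol FeO per formula unit; M(FeO) = 71.844, so FeO mass = 215.532 g.
215.532/497.742 × 100 = 43.30 wt%.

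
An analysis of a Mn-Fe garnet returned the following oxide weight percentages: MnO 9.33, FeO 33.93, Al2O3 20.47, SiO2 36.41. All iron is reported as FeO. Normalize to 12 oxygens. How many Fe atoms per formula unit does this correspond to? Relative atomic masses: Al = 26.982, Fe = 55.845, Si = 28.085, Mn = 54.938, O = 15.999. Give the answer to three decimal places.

2.344 Fe apfu

MnO: 9.33/70.937 = 0.13153 mol → 0.13153 mol Mn, 0.13153 mol O.
FeO: 33.93/71.844 = 0.47227 mol → 0.47227 mol Fe, 0.47227 mol O.
Al2O3: 20.47/101.961 = 0.20076 mol → 0.40152 mol Al, 0.60228 mol O.
SiO2: 36.41/60.083 = 0.60600 mol → 0.60600 mol Si, 1.21200 mol O.
Total oxygen = 2.41808 mol. Normalization factor = 12/2.41808 = 4.96261.
Fe per 12 O = 0.47227 × 4.96261 = 2.344.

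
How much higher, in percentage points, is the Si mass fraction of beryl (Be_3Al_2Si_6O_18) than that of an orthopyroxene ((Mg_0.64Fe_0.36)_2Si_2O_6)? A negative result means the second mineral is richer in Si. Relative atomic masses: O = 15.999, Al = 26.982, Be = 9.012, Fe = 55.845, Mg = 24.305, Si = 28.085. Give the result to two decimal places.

6.22 percentage points

First mineral: 168.510 g Si in 537.492 g formula = 31.35 wt% Si.
Second mineral: 56.170 g Si in 223.483 g formula = 25.13 wt% Si.
31.35% − 25.13% gives a difference of 6.22 percentage points.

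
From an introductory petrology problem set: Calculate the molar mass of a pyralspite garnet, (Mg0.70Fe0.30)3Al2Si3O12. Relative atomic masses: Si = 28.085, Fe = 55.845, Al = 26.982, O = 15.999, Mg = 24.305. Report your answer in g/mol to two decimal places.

431.51 g/mol

M = 2.10·24.305 + 0.90·55.845 + 2·26.982 + 3·28.085 + 12·15.999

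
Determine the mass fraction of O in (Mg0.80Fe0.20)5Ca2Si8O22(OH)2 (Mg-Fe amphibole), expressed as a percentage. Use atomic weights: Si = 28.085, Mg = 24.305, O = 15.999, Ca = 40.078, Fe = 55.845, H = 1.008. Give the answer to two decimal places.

45.50 mass %

M((Mg0.80Fe0.20)5Ca2Si8O22(OH)2) = 843.893 g/mol.
O contributes 24 × 15.999 = 383.976 g per mole.
383.976/843.893 = 0.4550 → 45.50%.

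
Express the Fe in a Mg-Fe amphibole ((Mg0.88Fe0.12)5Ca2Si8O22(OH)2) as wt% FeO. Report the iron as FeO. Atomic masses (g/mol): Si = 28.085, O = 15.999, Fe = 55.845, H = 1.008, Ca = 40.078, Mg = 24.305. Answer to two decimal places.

5.19 wt%

Formula mass = 831.277 g/mol.
0.60 Fe → 0.6000 mol FeO per formula unit; M(FeO) = 71.844, so FeO mass = 43.106 g.
43.106/831.277 × 100 = 5.19 wt%.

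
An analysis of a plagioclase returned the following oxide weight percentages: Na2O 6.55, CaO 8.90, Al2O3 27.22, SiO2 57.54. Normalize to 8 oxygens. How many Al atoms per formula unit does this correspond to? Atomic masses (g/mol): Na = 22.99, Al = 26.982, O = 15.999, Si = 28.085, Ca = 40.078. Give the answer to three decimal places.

Na2O (M=61.979): mol = 0.10568; Na = 0.21136, O = 0.10568.
CaO (M=56.077): mol = 0.15871; Ca = 0.15871, O = 0.15871.
Al2O3 (M=101.961): mol = 0.26696; Al = 0.53392, O = 0.80088.
SiO2 (M=60.083): mol = 0.95768; Si = 0.95768, O = 1.91536.
ΣO = 2.98063; factor = 8/ΣO = 2.68400.
Al apfu = 0.53392 × 2.68400 = 1.433.

1.433 Al apfu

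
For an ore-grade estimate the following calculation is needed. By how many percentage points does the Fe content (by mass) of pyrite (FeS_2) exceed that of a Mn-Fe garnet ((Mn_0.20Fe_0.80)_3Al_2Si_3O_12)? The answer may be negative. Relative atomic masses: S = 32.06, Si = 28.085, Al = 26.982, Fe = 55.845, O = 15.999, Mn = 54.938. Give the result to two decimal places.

M(FeS_2) = 119.965 g/mol, so wt% Fe = 55.845/119.965 × 100 = 46.55%.
M((Mn_0.20Fe_0.80)_3Al_2Si_3O_12) = 497.198 g/mol, so wt% Fe = 134.028/497.198 × 100 = 26.96%.
46.55 − 26.96 = 19.59 pp.

19.59 percentage points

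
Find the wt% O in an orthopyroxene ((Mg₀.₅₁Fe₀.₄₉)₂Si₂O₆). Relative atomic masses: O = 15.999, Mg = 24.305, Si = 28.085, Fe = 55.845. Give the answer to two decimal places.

Formula mass = 1.02*24.305 + 0.98*55.845 + 2*28.085 + 6*15.999 = 231.683 g/mol, of which 95.994 g is O.
So O makes up 95.994/231.683 = 0.4143 of the mass, i.e. 41.43%.

41.43 wt%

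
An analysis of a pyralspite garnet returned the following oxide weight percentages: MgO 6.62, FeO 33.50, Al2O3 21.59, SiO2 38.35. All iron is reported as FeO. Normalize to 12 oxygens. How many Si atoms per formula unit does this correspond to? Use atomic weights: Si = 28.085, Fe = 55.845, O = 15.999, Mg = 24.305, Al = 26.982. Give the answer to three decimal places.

MgO (M=40.304): mol = 0.16425; Mg = 0.16425, O = 0.16425.
FeO (M=71.844): mol = 0.46629; Fe = 0.46629, O = 0.46629.
Al2O3 (M=101.961): mol = 0.21175; Al = 0.42350, O = 0.63525.
SiO2 (M=60.083): mol = 0.63828; Si = 0.63828, O = 1.27656.
ΣO = 2.54235; factor = 12/ΣO = 4.72004.
Si apfu = 0.63828 × 4.72004 = 3.013.

3.013 Si apfu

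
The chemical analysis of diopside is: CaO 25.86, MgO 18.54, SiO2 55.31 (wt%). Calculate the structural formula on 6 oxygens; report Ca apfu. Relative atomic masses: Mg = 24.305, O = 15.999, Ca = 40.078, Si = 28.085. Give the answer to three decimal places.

25.86 wt% CaO ÷ 56.077 g/mol = 0.46115 mol, giving 0.46115 Ca and 0.46115 O.
18.54 wt% MgO ÷ 40.304 g/mol = 0.46000 mol, giving 0.46000 Mg and 0.46000 O.
55.31 wt% SiO2 ÷ 60.083 g/mol = 0.92056 mol, giving 0.92056 Si and 1.84112 O.
Oxygen sums to 2.76227; scaling by 6/2.76227 = 2.17213 puts the formula on 6 O.
Ca: 0.46115 × 2.17213 = 1.002 atoms per formula unit.

1.002 Ca apfu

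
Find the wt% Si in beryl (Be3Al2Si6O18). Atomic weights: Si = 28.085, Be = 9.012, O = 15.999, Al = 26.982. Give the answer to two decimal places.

M(Be3Al2Si6O18) = 537.492 g/mol.
Si contributes 6 × 28.085 = 168.510 g per mole.
168.510/537.492 = 0.3135 → 31.35%.

31.35 weight percent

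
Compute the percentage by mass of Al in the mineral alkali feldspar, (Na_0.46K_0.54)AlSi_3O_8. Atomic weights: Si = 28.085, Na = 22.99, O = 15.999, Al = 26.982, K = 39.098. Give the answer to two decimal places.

M((Na_0.46K_0.54)AlSi_3O_8) = 270.917 g/mol.
Al contributes 1 × 26.982 = 26.982 g per mole.
26.982/270.917 = 0.0996 → 9.96%.

9.96 mass %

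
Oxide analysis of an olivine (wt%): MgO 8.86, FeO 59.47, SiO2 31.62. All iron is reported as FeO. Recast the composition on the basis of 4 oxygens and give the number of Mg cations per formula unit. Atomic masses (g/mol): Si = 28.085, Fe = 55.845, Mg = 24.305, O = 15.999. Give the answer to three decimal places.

0.419 Mg apfu

MgO: 8.86/40.304 = 0.21983 mol → 0.21983 mol Mg, 0.21983 mol O.
FeO: 59.47/71.844 = 0.82777 mol → 0.82777 mol Fe, 0.82777 mol O.
SiO2: 31.62/60.083 = 0.52627 mol → 0.52627 mol Si, 1.05254 mol O.
Total oxygen = 2.10014 mol. Normalization factor = 4/2.10014 = 1.90463.
Mg per 4 O = 0.21983 × 1.90463 = 0.419.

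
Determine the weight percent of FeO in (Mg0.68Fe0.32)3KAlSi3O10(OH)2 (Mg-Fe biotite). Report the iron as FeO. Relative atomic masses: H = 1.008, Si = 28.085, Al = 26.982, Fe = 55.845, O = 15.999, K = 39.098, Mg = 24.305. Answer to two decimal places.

Formula mass = 447.532 g/mol.
0.96 Fe → 0.9600 mol FeO per formula unit; M(FeO) = 71.844, so FeO mass = 68.970 g.
68.970/447.532 × 100 = 15.41 wt%.

15.41 wt%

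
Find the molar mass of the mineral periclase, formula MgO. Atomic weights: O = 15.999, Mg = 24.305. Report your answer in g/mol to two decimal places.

The formula mass is the sum 1(24.305) + 1(15.999).

40.30 g/mol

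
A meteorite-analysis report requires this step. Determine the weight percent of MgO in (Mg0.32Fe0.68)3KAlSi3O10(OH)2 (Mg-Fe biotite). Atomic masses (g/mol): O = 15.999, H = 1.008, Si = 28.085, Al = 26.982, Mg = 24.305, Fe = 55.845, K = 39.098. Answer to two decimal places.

8.03 wt%

M((Mg0.32Fe0.68)3KAlSi3O10(OH)2) = 481.596 g/mol; M(MgO) = 40.304 g/mol.
Moles MgO per formula unit = 0.96 Mg ÷ 1 = 0.9600.
MgO fraction = (0.9600 × 40.304) / 481.596 = 38.692/481.596 = 0.0803.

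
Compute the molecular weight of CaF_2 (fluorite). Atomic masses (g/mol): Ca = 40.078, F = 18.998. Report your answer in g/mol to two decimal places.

The formula mass is the sum 1·40.078 + 2·18.998.

78.07 g/mol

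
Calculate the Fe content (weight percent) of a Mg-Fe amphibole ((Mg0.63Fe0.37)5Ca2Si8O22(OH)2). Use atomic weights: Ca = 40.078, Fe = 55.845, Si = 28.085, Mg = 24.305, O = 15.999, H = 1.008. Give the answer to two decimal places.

11.87 weight percent

Molar mass of (Mg0.63Fe0.37)5Ca2Si8O22(OH)2: 3.15×24.305 + 1.85×55.845 + 2×40.078 + 8×28.085 + 24×15.999 + 2×1.008 = 870.702 g/mol.
Mass of Fe per formula unit: 1.85 × 55.845 = 103.313 g.
Weight fraction Fe = 103.313 / 870.702 = 0.1187.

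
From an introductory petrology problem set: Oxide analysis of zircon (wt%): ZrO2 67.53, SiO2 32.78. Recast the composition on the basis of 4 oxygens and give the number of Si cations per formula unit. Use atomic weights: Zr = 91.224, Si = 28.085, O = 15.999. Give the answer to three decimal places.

0.998 Si apfu

67.53 wt% ZrO2 ÷ 123.222 g/mol = 0.54804 mol, giving 0.54804 Zr and 1.09608 O.
32.78 wt% SiO2 ÷ 60.083 g/mol = 0.54558 mol, giving 0.54558 Si and 1.09116 O.
Oxygen sums to 2.18724; scaling by 4/2.18724 = 1.82879 puts the formula on 4 O.
Si: 0.54558 × 1.82879 = 0.998 atoms per formula unit.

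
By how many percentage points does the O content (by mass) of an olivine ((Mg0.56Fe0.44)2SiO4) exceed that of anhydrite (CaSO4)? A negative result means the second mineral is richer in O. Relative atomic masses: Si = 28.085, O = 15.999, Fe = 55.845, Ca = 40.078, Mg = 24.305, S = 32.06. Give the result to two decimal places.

M((Mg0.56Fe0.44)2SiO4) = 168.446 g/mol, so wt% O = 63.996/168.446 × 100 = 37.99%.
M(CaSO4) = 136.134 g/mol, so wt% O = 63.996/136.134 × 100 = 47.01%.
37.99 − 47.01 = -9.02 pp.

-9.02 percentage points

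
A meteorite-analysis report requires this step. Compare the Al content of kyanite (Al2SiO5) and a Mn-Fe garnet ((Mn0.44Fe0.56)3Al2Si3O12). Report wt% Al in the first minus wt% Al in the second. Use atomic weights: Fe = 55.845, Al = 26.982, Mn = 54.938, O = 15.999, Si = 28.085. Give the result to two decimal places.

22.43 percentage points

M(Al2SiO5) = 162.044 g/mol, so wt% Al = 53.964/162.044 × 100 = 33.30%.
M((Mn0.44Fe0.56)3Al2Si3O12) = 496.545 g/mol, so wt% Al = 53.964/496.545 × 100 = 10.87%.
33.30 − 10.87 = 22.43 pp.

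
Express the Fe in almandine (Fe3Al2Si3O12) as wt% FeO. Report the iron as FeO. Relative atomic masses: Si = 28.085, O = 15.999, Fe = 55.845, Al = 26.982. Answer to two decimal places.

43.30 wt%

M(Fe3Al2Si3O12) = 497.742 g/mol; M(FeO) = 71.844 g/mol.
Moles FeO per formula unit = 3 Fe ÷ 1 = 3.0000.
FeO fraction = (3.0000 × 71.844) / 497.742 = 215.532/497.742 = 0.4330.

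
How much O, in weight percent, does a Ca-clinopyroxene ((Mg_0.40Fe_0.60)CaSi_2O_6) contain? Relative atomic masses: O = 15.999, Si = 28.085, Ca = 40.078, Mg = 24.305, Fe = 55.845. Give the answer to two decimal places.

Molar mass of (Mg_0.40Fe_0.60)CaSi_2O_6: 0.40*24.305 + 0.60*55.845 + 1*40.078 + 2*28.085 + 6*15.999 = 235.471 g/mol.
Mass of O per formula unit: 6 × 15.999 = 95.994 g.
Weight fraction O = 95.994 / 235.471 = 0.4077.

40.77 weight percent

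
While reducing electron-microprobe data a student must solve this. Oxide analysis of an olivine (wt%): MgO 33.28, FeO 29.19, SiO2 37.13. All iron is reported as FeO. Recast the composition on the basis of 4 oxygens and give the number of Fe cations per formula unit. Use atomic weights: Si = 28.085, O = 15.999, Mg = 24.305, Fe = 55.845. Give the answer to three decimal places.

33.28 wt% MgO ÷ 40.304 g/mol = 0.82572 mol, giving 0.82572 Mg and 0.82572 O.
29.19 wt% FeO ÷ 71.844 g/mol = 0.40630 mol, giving 0.40630 Fe and 0.40630 O.
37.13 wt% SiO2 ÷ 60.083 g/mol = 0.61798 mol, giving 0.61798 Si and 1.23596 O.
Oxygen sums to 2.46798; scaling by 4/2.46798 = 1.62076 puts the formula on 4 O.
Fe: 0.40630 × 1.62076 = 0.659 atoms per formula unit.

0.659 Fe apfu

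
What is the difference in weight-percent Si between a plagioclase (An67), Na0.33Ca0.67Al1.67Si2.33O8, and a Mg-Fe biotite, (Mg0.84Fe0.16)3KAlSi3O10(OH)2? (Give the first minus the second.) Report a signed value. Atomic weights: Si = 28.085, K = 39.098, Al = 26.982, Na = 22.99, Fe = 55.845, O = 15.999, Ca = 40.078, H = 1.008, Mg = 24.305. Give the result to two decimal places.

4.49 percentage points

First mineral: 65.438 g Si in 272.929 g formula = 23.98 wt% Si.
Second mineral: 84.255 g Si in 432.393 g formula = 19.49 wt% Si.
23.98% − 19.49% gives a difference of 4.49 percentage points.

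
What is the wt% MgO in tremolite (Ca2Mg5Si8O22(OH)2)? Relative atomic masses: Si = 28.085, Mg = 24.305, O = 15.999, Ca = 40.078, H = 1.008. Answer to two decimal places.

Molar mass of Ca2Mg5Si8O22(OH)2 = 2×40.078 + 5×24.305 + 8×28.085 + 24×15.999 + 2×1.008 = 812.353 g/mol.
Each formula unit contains 5 Mg, equivalent to 5/1 = 5.0000 mol MgO.
M(MgO) = 1×24.305 + 1×15.999 = 40.304 g/mol.
Mass of MgO per formula unit = 5.0000 × 40.304 = 201.520 g.
MgO wt% = 201.520 / 812.353 × 100 = 24.81%.

24.81 wt%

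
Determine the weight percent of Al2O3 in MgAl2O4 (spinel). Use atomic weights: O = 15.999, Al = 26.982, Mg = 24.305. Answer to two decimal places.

71.67 wt%

Formula mass = 142.265 g/mol.
2 Al → 1.0000 mol Al2O3 per formula unit; M(Al2O3) = 101.961, so Al2O3 mass = 101.961 g.
101.961/142.265 × 100 = 71.67 wt%.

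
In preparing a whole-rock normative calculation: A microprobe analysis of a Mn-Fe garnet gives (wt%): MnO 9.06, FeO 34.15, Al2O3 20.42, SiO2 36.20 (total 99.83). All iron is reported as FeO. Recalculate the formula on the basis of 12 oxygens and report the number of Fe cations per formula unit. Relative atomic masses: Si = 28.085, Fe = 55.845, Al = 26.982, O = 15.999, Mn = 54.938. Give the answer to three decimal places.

MnO: 9.06/70.937 = 0.12772 mol → 0.12772 mol Mn, 0.12772 mol O.
FeO: 34.15/71.844 = 0.47534 mol → 0.47534 mol Fe, 0.47534 mol O.
Al2O3: 20.42/101.961 = 0.20027 mol → 0.40054 mol Al, 0.60081 mol O.
SiO2: 36.20/60.083 = 0.60250 mol → 0.60250 mol Si, 1.20500 mol O.
Total oxygen = 2.40887 mol. Normalization factor = 12/2.40887 = 4.98159.
Fe per 12 O = 0.47534 × 4.98159 = 2.368.

2.368 Fe apfu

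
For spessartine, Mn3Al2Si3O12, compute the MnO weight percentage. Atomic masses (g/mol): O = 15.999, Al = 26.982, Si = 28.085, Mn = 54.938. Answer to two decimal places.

Formula mass = 495.021 g/mol.
3 Mn → 3.0000 mol MnO per formula unit; M(MnO) = 70.937, so MnO mass = 212.811 g.
212.811/495.021 × 100 = 42.99 wt%.

42.99 wt%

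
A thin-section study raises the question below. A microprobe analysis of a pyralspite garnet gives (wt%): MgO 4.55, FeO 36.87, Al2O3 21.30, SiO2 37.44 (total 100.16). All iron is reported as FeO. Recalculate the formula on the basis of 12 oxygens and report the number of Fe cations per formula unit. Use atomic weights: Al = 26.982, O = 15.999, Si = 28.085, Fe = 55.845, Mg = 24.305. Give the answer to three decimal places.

2.464 Fe apfu

4.55 wt% MgO ÷ 40.304 g/mol = 0.11289 mol, giving 0.11289 Mg and 0.11289 O.
36.87 wt% FeO ÷ 71.844 g/mol = 0.51320 mol, giving 0.51320 Fe and 0.51320 O.
21.30 wt% Al2O3 ÷ 101.961 g/mol = 0.20890 mol, giving 0.41780 Al and 0.62670 O.
37.44 wt% SiO2 ÷ 60.083 g/mol = 0.62314 mol, giving 0.62314 Si and 1.24628 O.
Oxygen sums to 2.49907; scaling by 12/2.49907 = 4.80179 puts the formula on 12 O.
Fe: 0.51320 × 4.80179 = 2.464 atoms per formula unit.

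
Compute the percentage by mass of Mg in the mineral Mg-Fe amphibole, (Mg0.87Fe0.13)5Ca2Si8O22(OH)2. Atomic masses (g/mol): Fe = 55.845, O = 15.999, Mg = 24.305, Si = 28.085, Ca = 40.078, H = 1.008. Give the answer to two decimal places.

12.69 wt%

Formula mass = 4.35×24.305 + 0.65×55.845 + 2×40.078 + 8×28.085 + 24×15.999 + 2×1.008 = 832.854 g/mol, of which 105.727 g is Mg.
So Mg makes up 105.727/832.854 = 0.1269 of the mass, i.e. 12.69%.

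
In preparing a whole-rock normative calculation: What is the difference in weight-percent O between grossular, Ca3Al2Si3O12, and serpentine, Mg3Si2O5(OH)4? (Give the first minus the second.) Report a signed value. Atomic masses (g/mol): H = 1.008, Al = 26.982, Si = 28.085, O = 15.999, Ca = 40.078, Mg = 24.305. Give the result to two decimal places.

First mineral: 191.988 g O in 450.441 g formula = 42.62 wt% O.
Second mineral: 143.991 g O in 277.108 g formula = 51.96 wt% O.
42.62% − 51.96% gives a difference of -9.34 percentage points.

-9.34 percentage points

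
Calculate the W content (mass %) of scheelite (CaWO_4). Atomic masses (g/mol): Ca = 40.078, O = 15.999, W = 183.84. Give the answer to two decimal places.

M(CaWO_4) = 287.914 g/mol.
W contributes 1 × 183.84 = 183.840 g per mole.
183.840/287.914 = 0.6385 → 63.85%.

63.85 mass %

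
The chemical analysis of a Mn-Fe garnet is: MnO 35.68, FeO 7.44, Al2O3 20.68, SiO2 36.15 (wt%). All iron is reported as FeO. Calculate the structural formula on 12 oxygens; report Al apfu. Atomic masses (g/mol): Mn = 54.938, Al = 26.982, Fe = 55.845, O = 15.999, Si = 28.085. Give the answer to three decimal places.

35.68 wt% MnO ÷ 70.937 g/mol = 0.50298 mol, giving 0.50298 Mn and 0.50298 O.
7.44 wt% FeO ÷ 71.844 g/mol = 0.10356 mol, giving 0.10356 Fe and 0.10356 O.
20.68 wt% Al2O3 ÷ 101.961 g/mol = 0.20282 mol, giving 0.40564 Al and 0.60846 O.
36.15 wt% SiO2 ÷ 60.083 g/mol = 0.60167 mol, giving 0.60167 Si and 1.20334 O.
Oxygen sums to 2.41834; scaling by 12/2.41834 = 4.96208 puts the formula on 12 O.
Al: 0.40564 × 4.96208 = 2.013 atoms per formula unit.

2.013 Al apfu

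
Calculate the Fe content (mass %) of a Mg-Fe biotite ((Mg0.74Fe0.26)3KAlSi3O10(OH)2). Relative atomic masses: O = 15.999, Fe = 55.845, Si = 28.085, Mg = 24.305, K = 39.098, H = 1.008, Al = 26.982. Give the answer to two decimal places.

9.86 mass %

Molar mass of (Mg0.74Fe0.26)3KAlSi3O10(OH)2: 2.22*24.305 + 0.78*55.845 + 1*39.098 + 1*26.982 + 3*28.085 + 12*15.999 + 2*1.008 = 441.855 g/mol.
Mass of Fe per formula unit: 0.78 × 55.845 = 43.559 g.
Weight fraction Fe = 43.559 / 441.855 = 0.0986.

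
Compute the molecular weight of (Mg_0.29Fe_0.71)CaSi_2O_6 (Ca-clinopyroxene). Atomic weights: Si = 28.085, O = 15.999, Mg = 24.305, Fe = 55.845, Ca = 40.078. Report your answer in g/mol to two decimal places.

238.94 g/mol

M = 0.29×24.305 + 0.71×55.845 + 1×40.078 + 2×28.085 + 6×15.999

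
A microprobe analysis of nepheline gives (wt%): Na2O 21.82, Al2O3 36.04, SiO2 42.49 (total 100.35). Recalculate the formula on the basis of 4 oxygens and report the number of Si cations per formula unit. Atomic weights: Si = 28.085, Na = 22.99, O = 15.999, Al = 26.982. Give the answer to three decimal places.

21.82 wt% Na2O ÷ 61.979 g/mol = 0.35205 mol, giving 0.70410 Na and 0.35205 O.
36.04 wt% Al2O3 ÷ 101.961 g/mol = 0.35347 mol, giving 0.70694 Al and 1.06041 O.
42.49 wt% SiO2 ÷ 60.083 g/mol = 0.70719 mol, giving 0.70719 Si and 1.41438 O.
Oxygen sums to 2.82684; scaling by 4/2.82684 = 1.41501 puts the formula on 4 O.
Si: 0.70719 × 1.41501 = 1.001 atoms per formula unit.

1.001 Si apfu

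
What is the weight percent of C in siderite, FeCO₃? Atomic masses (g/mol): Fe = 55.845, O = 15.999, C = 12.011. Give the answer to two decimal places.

10.37 wt%

M(FeCO₃) = 115.853 g/mol.
C contributes 1 × 12.011 = 12.011 g per mole.
12.011/115.853 = 0.1037 → 10.37%.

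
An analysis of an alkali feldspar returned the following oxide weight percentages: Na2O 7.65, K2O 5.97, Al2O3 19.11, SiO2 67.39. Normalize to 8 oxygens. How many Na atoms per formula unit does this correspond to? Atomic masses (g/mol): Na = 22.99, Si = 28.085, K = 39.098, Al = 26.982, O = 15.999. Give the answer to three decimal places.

Na2O (M=61.979): mol = 0.12343; Na = 0.24686, O = 0.12343.
K2O (M=94.195): mol = 0.06338; K = 0.12676, O = 0.06338.
Al2O3 (M=101.961): mol = 0.18742; Al = 0.37484, O = 0.56226.
SiO2 (M=60.083): mol = 1.12162; Si = 1.12162, O = 2.24324.
ΣO = 2.99231; factor = 8/ΣO = 2.67352.
Na apfu = 0.24686 × 2.67352 = 0.660.

0.660 Na apfu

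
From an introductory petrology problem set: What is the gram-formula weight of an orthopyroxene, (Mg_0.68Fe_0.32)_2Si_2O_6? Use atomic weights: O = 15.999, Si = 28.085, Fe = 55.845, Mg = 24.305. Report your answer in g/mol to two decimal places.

The formula mass is the sum 1.36×24.305 + 0.64×55.845 + 2×28.085 + 6×15.999.

220.96 g/mol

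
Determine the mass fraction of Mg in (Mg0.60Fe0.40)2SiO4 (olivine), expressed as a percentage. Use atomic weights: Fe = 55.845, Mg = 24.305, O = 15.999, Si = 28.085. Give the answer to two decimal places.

17.58 wt%

Molar mass of (Mg0.60Fe0.40)2SiO4: 1.20·24.305 + 0.80·55.845 + 1·28.085 + 4·15.999 = 165.923 g/mol.
Mass of Mg per formula unit: 1.20 × 24.305 = 29.166 g.
Weight fraction Mg = 29.166 / 165.923 = 0.1758.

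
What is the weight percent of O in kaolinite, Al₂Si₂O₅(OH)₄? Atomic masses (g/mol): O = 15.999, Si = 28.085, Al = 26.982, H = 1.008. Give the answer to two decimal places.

55.78 wt%

Formula mass = 2×26.982 + 2×28.085 + 9×15.999 + 4×1.008 = 258.157 g/mol, of which 143.991 g is O.
So O makes up 143.991/258.157 = 0.5578 of the mass, i.e. 55.78%.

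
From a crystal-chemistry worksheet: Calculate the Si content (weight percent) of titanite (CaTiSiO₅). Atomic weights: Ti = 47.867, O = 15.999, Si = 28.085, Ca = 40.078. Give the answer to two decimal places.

M(CaTiSiO₅) = 196.025 g/mol.
Si contributes 1 × 28.085 = 28.085 g per mole.
28.085/196.025 = 0.1433 → 14.33%.

14.33 weight percent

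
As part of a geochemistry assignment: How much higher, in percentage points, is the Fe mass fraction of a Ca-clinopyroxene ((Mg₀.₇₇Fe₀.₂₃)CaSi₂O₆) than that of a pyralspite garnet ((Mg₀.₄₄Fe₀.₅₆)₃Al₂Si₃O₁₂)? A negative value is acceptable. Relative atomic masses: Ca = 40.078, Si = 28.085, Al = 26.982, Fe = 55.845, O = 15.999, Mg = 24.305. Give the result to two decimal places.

-14.83 percentage points

M((Mg₀.₇₇Fe₀.₂₃)CaSi₂O₆) = 223.801 g/mol, so wt% Fe = 12.844/223.801 × 100 = 5.74%.
M((Mg₀.₄₄Fe₀.₅₆)₃Al₂Si₃O₁₂) = 456.109 g/mol, so wt% Fe = 93.820/456.109 × 100 = 20.57%.
5.74 − 20.57 = -14.83 pp.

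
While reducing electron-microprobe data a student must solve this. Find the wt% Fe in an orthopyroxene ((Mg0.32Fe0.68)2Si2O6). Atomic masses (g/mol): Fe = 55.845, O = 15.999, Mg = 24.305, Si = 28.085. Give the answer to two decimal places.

31.17 mass %

Formula mass = 0.64*24.305 + 1.36*55.845 + 2*28.085 + 6*15.999 = 243.668 g/mol, of which 75.949 g is Fe.
So Fe makes up 75.949/243.668 = 0.3117 of the mass, i.e. 31.17%.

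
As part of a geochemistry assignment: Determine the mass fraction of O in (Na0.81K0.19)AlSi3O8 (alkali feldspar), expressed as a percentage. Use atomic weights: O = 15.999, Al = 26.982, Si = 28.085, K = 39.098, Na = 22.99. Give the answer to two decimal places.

Formula mass = 0.81·22.99 + 0.19·39.098 + 1·26.982 + 3·28.085 + 8·15.999 = 265.280 g/mol, of which 127.992 g is O.
So O makes up 127.992/265.280 = 0.4825 of the mass, i.e. 48.25%.

48.25 mass %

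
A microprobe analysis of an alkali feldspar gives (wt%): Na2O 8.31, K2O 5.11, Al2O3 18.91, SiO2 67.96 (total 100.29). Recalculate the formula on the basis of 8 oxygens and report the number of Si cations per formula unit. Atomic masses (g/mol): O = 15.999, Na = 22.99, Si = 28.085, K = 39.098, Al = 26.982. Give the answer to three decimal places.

Na2O (M=61.979): mol = 0.13408; Na = 0.26816, O = 0.13408.
K2O (M=94.195): mol = 0.05425; K = 0.10850, O = 0.05425.
Al2O3 (M=101.961): mol = 0.18546; Al = 0.37092, O = 0.55638.
SiO2 (M=60.083): mol = 1.13110; Si = 1.13110, O = 2.26220.
ΣO = 3.00691; factor = 8/ΣO = 2.66054.
Si apfu = 1.13110 × 2.66054 = 3.009.

3.009 Si apfu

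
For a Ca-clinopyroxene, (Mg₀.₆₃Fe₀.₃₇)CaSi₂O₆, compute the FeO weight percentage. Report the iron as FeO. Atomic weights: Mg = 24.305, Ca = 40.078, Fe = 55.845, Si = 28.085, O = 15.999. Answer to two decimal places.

11.65 wt%

M((Mg₀.₆₃Fe₀.₃₇)CaSi₂O₆) = 228.217 g/mol; M(FeO) = 71.844 g/mol.
Moles FeO per formula unit = 0.37 Fe ÷ 1 = 0.3700.
FeO fraction = (0.3700 × 71.844) / 228.217 = 26.582/228.217 = 0.1165.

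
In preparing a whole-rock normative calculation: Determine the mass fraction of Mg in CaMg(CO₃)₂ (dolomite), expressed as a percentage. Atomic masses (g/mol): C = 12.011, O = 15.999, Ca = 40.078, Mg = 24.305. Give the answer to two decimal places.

Molar mass of CaMg(CO₃)₂: 1·40.078 + 1·24.305 + 2·12.011 + 6·15.999 = 184.399 g/mol.
Mass of Mg per formula unit: 1 × 24.305 = 24.305 g.
Weight fraction Mg = 24.305 / 184.399 = 0.1318.

13.18 weight percent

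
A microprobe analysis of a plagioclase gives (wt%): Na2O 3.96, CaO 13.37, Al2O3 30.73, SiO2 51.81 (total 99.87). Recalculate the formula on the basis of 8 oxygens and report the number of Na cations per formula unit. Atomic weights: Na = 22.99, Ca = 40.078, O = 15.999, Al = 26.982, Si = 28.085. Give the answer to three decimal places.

Na2O (M=61.979): mol = 0.06389; Na = 0.12778, O = 0.06389.
CaO (M=56.077): mol = 0.23842; Ca = 0.23842, O = 0.23842.
Al2O3 (M=101.961): mol = 0.30139; Al = 0.60278, O = 0.90417.
SiO2 (M=60.083): mol = 0.86231; Si = 0.86231, O = 1.72462.
ΣO = 2.93110; factor = 8/ΣO = 2.72935.
Na apfu = 0.12778 × 2.72935 = 0.349.

0.349 Na apfu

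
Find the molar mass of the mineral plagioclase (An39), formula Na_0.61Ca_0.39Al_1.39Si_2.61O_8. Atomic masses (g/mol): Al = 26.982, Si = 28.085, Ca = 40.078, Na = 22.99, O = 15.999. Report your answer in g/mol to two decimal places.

M = 0.61×22.99 + 0.39×40.078 + 1.39×26.982 + 2.61×28.085 + 8×15.999

268.45 g/mol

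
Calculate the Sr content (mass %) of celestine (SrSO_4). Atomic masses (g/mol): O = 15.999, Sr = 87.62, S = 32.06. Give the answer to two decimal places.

Formula mass = 1×87.62 + 1×32.06 + 4×15.999 = 183.676 g/mol, of which 87.620 g is Sr.
So Sr makes up 87.620/183.676 = 0.4770 of the mass, i.e. 47.70%.

47.70 mass %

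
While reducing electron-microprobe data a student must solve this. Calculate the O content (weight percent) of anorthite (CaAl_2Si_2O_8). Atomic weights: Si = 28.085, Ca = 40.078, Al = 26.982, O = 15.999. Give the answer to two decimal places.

Formula mass = 1*40.078 + 2*26.982 + 2*28.085 + 8*15.999 = 278.204 g/mol, of which 127.992 g is O.
So O makes up 127.992/278.204 = 0.4601 of the mass, i.e. 46.01%.

46.01 weight percent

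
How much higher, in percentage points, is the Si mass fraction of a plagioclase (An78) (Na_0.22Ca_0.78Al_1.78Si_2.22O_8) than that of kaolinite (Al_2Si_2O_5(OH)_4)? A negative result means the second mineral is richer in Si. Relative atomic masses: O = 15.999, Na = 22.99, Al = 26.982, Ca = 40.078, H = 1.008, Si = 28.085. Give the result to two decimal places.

0.94 percentage points

Si in Na_0.22Ca_0.78Al_1.78Si_2.22O_8: molar mass 274.687 g/mol; 2.22×28.085 = 62.349 g → 22.70 wt%.
Si in Al_2Si_2O_5(OH)_4: molar mass 258.157 g/mol; 2×28.085 = 56.170 g → 21.76 wt%.
Difference = 22.70 − 21.76 = 0.94 percentage points.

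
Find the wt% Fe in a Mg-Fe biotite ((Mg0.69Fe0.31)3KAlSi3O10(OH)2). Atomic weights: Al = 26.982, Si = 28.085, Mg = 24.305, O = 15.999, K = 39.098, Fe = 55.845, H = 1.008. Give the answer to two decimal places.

M((Mg0.69Fe0.31)3KAlSi3O10(OH)2) = 446.586 g/mol.
Fe contributes 0.93 × 55.845 = 51.936 g per mole.
51.936/446.586 = 0.1163 → 11.63%.

11.63 wt%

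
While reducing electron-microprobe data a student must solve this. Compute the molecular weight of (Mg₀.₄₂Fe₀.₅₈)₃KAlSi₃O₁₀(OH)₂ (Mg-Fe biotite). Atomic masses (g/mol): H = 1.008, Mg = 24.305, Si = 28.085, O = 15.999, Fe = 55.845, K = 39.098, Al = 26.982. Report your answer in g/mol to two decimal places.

472.13 g/mol

The formula mass is the sum 1.26*24.305 + 1.74*55.845 + 1*39.098 + 1*26.982 + 3*28.085 + 12*15.999 + 2*1.008.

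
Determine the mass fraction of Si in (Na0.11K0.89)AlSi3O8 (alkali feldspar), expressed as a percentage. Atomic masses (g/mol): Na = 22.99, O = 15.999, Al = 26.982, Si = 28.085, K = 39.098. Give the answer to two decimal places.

Formula mass = 0.11*22.99 + 0.89*39.098 + 1*26.982 + 3*28.085 + 8*15.999 = 276.555 g/mol, of which 84.255 g is Si.
So Si makes up 84.255/276.555 = 0.3047 of the mass, i.e. 30.47%.

30.47 mass %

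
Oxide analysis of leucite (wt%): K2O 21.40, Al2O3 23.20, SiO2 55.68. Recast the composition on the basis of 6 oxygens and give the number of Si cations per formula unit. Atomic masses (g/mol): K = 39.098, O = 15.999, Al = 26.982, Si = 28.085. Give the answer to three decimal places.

2.012 Si apfu

K2O: 21.40/94.195 = 0.22719 mol → 0.45438 mol K, 0.22719 mol O.
Al2O3: 23.20/101.961 = 0.22754 mol → 0.45508 mol Al, 0.68262 mol O.
SiO2: 55.68/60.083 = 0.92672 mol → 0.92672 mol Si, 1.85344 mol O.
Total oxygen = 2.76325 mol. Normalization factor = 6/2.76325 = 2.17136.
Si per 6 O = 0.92672 × 2.17136 = 2.012.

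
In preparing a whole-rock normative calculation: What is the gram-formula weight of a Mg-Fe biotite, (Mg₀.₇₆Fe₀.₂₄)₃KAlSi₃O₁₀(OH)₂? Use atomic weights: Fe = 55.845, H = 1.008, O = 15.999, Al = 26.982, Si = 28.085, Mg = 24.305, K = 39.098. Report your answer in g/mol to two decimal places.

M = 2.28·24.305 + 0.72·55.845 + 1·39.098 + 1·26.982 + 3·28.085 + 12·15.999 + 2·1.008

439.96 g/mol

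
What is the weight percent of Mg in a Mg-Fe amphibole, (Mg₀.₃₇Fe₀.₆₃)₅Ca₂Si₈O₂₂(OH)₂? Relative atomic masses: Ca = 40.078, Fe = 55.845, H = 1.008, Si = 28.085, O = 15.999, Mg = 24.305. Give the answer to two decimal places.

4.93 wt%

Molar mass of (Mg₀.₃₇Fe₀.₆₃)₅Ca₂Si₈O₂₂(OH)₂: 1.85×24.305 + 3.15×55.845 + 2×40.078 + 8×28.085 + 24×15.999 + 2×1.008 = 911.704 g/mol.
Mass of Mg per formula unit: 1.85 × 24.305 = 44.964 g.
Weight fraction Mg = 44.964 / 911.704 = 0.0493.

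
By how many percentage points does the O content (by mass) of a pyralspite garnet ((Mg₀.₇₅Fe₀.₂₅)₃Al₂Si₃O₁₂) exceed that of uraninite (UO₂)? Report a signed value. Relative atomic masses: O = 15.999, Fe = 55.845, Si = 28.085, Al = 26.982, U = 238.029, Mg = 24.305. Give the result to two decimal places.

33.14 percentage points

First mineral: 191.988 g O in 426.777 g formula = 44.99 wt% O.
Second mineral: 31.998 g O in 270.027 g formula = 11.85 wt% O.
44.99% − 11.85% gives a difference of 33.14 percentage points.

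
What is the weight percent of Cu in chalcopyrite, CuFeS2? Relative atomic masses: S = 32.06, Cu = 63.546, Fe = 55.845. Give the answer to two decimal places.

34.63 weight percent

Molar mass of CuFeS2: 1×63.546 + 1×55.845 + 2×32.06 = 183.511 g/mol.
Mass of Cu per formula unit: 1 × 63.546 = 63.546 g.
Weight fraction Cu = 63.546 / 183.511 = 0.3463.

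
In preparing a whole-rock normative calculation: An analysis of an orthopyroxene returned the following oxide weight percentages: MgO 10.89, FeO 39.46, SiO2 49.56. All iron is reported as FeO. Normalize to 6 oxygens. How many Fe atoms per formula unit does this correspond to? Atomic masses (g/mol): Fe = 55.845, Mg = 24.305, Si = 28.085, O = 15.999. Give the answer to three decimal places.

1.335 Fe apfu

MgO: 10.89/40.304 = 0.27020 mol → 0.27020 mol Mg, 0.27020 mol O.
FeO: 39.46/71.844 = 0.54925 mol → 0.54925 mol Fe, 0.54925 mol O.
SiO2: 49.56/60.083 = 0.82486 mol → 0.82486 mol Si, 1.64972 mol O.
Total oxygen = 2.46917 mol. Normalization factor = 6/2.46917 = 2.42997.
Fe per 6 O = 0.54925 × 2.42997 = 1.335.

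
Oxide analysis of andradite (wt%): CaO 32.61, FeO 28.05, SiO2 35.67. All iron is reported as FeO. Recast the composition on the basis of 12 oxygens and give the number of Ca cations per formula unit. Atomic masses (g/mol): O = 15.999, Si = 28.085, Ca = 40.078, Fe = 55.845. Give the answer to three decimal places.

3.232 Ca apfu

32.61 wt% CaO ÷ 56.077 g/mol = 0.58152 mol, giving 0.58152 Ca and 0.58152 O.
28.05 wt% FeO ÷ 71.844 g/mol = 0.39043 mol, giving 0.39043 Fe and 0.39043 O.
35.67 wt% SiO2 ÷ 60.083 g/mol = 0.59368 mol, giving 0.59368 Si and 1.18736 O.
Oxygen sums to 2.15931; scaling by 12/2.15931 = 5.55733 puts the formula on 12 O.
Ca: 0.58152 × 5.55733 = 3.232 atoms per formula unit.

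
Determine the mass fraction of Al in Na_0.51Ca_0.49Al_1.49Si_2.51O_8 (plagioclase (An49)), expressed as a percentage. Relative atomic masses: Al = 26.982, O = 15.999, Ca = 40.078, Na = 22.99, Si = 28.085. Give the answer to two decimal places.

14.89 wt%

M(Na_0.51Ca_0.49Al_1.49Si_2.51O_8) = 270.052 g/mol.
Al contributes 1.49 × 26.982 = 40.203 g per mole.
40.203/270.052 = 0.1489 → 14.89%.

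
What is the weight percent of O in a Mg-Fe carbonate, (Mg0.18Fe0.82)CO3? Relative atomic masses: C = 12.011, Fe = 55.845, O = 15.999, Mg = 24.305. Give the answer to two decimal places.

43.56 wt%

Formula mass = 0.18×24.305 + 0.82×55.845 + 1×12.011 + 3×15.999 = 110.176 g/mol, of which 47.997 g is O.
So O makes up 47.997/110.176 = 0.4356 of the mass, i.e. 43.56%.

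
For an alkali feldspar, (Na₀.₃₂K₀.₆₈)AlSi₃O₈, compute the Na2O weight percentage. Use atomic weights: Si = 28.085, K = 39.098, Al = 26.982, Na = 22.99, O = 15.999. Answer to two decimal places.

3.63 wt%

M((Na₀.₃₂K₀.₆₈)AlSi₃O₈) = 273.172 g/mol; M(Na2O) = 61.979 g/mol.
Moles Na2O per formula unit = 0.32 Na ÷ 2 = 0.1600.
Na2O fraction = (0.1600 × 61.979) / 273.172 = 9.917/273.172 = 0.0363.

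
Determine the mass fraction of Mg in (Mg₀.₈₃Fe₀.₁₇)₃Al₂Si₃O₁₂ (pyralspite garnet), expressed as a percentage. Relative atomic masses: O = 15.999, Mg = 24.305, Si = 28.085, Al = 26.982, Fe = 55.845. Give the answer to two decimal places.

14.44 wt%

M((Mg₀.₈₃Fe₀.₁₇)₃Al₂Si₃O₁₂) = 419.207 g/mol.
Mg contributes 2.49 × 24.305 = 60.519 g per mole.
60.519/419.207 = 0.1444 → 14.44%.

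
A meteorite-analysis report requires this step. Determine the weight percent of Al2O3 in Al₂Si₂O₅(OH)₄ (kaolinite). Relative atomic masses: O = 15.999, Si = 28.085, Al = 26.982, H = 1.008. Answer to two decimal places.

39.50 wt%

Formula mass = 258.157 g/mol.
2 Al → 1.0000 mol Al2O3 per formula unit; M(Al2O3) = 101.961, so Al2O3 mass = 101.961 g.
101.961/258.157 × 100 = 39.50 wt%.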